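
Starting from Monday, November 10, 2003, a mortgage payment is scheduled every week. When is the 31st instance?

June 7, 2004

The 31st occurrence is 30 intervals after the first: 30 × 7 = 210 days after November 10, 2003.
November has 30 days — 20 days to the end of November leaves 190.
December has 31 days (159 left).
January has 31 days (128 left).
February has 29 days (99 left).
March has 31 days (68 left).
April has 30 days (38 left).
May has 31 days (7 left).
7 days into June → June 7, 2004.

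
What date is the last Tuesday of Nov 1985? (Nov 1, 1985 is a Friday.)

Nov 1985 begins on a Friday, so the first Tuesday is Nov 5 (4 days later).
Nov 1985 has 30 days. Adding weeks: 5, 12, 19, 26 — the last one ≤ 30 is the 26th.

Nov 26, 1985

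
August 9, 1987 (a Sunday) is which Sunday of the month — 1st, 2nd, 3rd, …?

2nd

Day 9 falls in week ⌈9/7⌉ of the month.
Days 1–7 hold the 1st Sunday, 8–14 the 2nd, 15–21 the 3rd, 22–28 the 4th, 29–31 the 5th.
9 is in the range for the 2nd.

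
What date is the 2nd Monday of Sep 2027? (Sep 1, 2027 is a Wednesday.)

Sep 2027 begins on a Wednesday, so the first Monday is Sep 6 (5 days later).
The 2nd Monday is 1 weeks later: 6 + 7 = 13.

Sep 13, 2027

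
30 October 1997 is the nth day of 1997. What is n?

Days in months before October: 31 + 28 + 31 + 30 + 31 + 30 + 31 + 31 + 30 = 273.
Plus 30 days into October → day 303.

303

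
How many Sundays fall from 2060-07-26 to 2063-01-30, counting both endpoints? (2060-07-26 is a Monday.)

131

2060-07-26 is a Monday; the first Sunday on or after it is 2060-08-01 (6 days later).
From 2060-08-01 to 2063-01-30: 152 + 365 + 365 + 30 = 912 days (rest of 2060, 2061, 2062, to 2063-01-30 in 2063).
912 ÷ 7 = 130 full weeks with remainder 2, so 130 more Sundays after the first → 131.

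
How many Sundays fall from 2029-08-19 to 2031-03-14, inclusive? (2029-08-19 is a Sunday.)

2029-08-19 is a Sunday; the first Sunday on or after it is 2029-08-19.
From 2029-08-19 to 2031-03-14: 134 + 365 + 73 = 572 days (rest of 2029, 2030, to 2031-03-14 in 2031).
572 ÷ 7 = 81 full weeks with remainder 5, so 81 more Sundays after the first → 82.

82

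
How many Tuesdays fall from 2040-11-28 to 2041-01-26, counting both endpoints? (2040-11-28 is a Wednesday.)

8

2040-11-28 is a Wednesday; the first Tuesday on or after it is 2040-12-04 (6 days later).
From 2040-12-04 to 2041-01-26: 27 + 26 = 53 days (rest of December, January).
53 ÷ 7 = 7 full weeks with remainder 4, so 7 more Tuesdays after the first → 8.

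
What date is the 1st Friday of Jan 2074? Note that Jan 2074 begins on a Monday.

Jan 5, 2074

Jan 2074 begins on a Monday, so the first Friday is Jan 5 (4 days later).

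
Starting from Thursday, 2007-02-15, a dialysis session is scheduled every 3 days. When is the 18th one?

2007-04-07

The 18th occurrence is 17 intervals after the first: 17 × 3 = 51 days after 2007-02-15.
February has 28 days — 13 days to the end of February leaves 38.
March has 31 days (7 left).
7 days into April → 2007-04-07.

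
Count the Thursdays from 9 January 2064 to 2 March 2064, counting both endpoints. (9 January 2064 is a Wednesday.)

8

9 January 2064 is a Wednesday; the first Thursday on or after it is 10 January 2064 (1 day later).
From 10 January 2064 to 2 March 2064: 21 + 29 + 2 = 52 days (rest of January, February, March).
52 ÷ 7 = 7 full weeks with remainder 3, so 7 more Thursdays after the first → 8.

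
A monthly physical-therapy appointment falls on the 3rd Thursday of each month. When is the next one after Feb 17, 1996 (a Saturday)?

Mar 21, 1996

Feb 1996 starts on a Thursday; its first Thursday is the 1st, so the 3rd Thursday is the 15th — Feb 15, 1996.
That is not after Feb 17, 1996, so look at Mar 1996.
Mar 1996 starts on a Friday; its first Thursday is the 7th, so the 3rd Thursday is the 21st — Mar 21, 1996.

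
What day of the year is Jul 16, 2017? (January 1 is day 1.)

197

Days in months before Jul: 31 + 28 + 31 + 30 + 31 + 30 = 181.
Plus 16 days into Jul → day 197.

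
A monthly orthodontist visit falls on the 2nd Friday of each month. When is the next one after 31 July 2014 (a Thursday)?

8 August 2014

July 2014 starts on a Tuesday; its first Friday is the 4th, so the 2nd Friday is the 11th — 11 July 2014.
That is not after 31 July 2014, so look at August 2014.
August 2014 starts on a Friday; its first Friday is the 1st, so the 2nd Friday is the 8th — 8 August 2014.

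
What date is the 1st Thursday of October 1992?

1 October 1992

The first Thursday of October 1992 is October 1.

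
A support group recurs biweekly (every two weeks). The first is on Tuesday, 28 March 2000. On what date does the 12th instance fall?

29 August 2000

The 12th occurrence is 11 intervals after the first: 11 × 14 = 154 days after 28 March 2000.
March has 31 days — 3 days to the end of March leaves 151.
April has 30 days (121 left).
May has 31 days (90 left).
June has 30 days (60 left).
July has 31 days (29 left).
29 days into August → 29 August 2000.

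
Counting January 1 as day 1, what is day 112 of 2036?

January has 31 days (112 − 31 = 81 remain).
February has 29 days (81 − 29 = 52 remain).
March has 31 days (52 − 31 = 21 remain).
21 into April → April 21.

April 21, 2036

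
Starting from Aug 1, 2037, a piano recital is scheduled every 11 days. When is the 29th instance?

Jun 5, 2038

The 29th occurrence is 28 intervals after the first: 28 × 11 = 308 days after Aug 1, 2037.
Aug has 31 days — 30 days to the end of Aug leaves 278.
Sep has 30 days (248 left).
Oct has 31 days (217 left).
Nov has 30 days (187 left).
Dec has 31 days (156 left).
Jan has 31 days (125 left).
Feb has 28 days (97 left).
Mar has 31 days (66 left).
Apr has 30 days (36 left).
May has 31 days (5 left).
5 days into Jun → Jun 5, 2038.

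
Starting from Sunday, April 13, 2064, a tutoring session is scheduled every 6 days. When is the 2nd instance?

April 19, 2064

The 2nd occurrence is 1 interval after the first: 1 × 6 = 6 days after April 13, 2064.
6 days later is April 19, 2064.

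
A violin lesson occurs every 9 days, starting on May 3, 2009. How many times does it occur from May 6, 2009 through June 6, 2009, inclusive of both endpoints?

3

Occurrences land 9·i days after May 3, 2009 for i = 0, 1, 2, …
May 6, 2009 is 3 days after the start; 3 ÷ 9 = 0 remainder 3; since the remainder is 3, round up to i = 1. First occurrence in the window: #2 on May 12, 2009 (1×9 = 9 days in).
June 6, 2009 is 34 days after the start; 34 ÷ 9 = 3 remainder 7. Last occurrence in the window: #4 on May 30, 2009.
Occurrences #2 through #4: 3 in total.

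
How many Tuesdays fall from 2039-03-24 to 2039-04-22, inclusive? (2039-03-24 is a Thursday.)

4

2039-03-24 is a Thursday; the first Tuesday on or after it is 2039-03-29 (5 days later).
From 2039-03-29 to 2039-04-22: 2 + 22 = 24 days (rest of March, April).
24 ÷ 7 = 3 full weeks with remainder 3, so 3 more Tuesdays after the first → 4.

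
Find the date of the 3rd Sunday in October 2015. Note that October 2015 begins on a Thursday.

2015-10-18

October 2015 begins on a Thursday, so the first Sunday is October 4 (3 days later).
The 3rd Sunday is 2 weeks later: 4 + 14 = 18.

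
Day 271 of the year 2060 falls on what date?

January has 31 days (271 − 31 = 240 remain).
February has 29 days (240 − 29 = 211 remain).
March has 31 days (211 − 31 = 180 remain).
April has 30 days (180 − 30 = 150 remain).
May has 31 days (150 − 31 = 119 remain).
June has 30 days (119 − 30 = 89 remain).
July has 31 days (89 − 31 = 58 remain).
August has 31 days (58 − 31 = 27 remain).
27 into September → September 27.

September 27, 2060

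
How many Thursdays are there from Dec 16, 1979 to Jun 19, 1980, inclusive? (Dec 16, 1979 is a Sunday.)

Dec 16, 1979 is a Sunday; the first Thursday on or after it is Dec 20, 1979 (4 days later).
From Dec 20, 1979 to Jun 19, 1980: 11 + 31 + 29 + 31 + 30 + 31 + 19 = 182 days (rest of Dec, Jan, Feb, Mar, Apr, May, Jun).
182 ÷ 7 = 26 full weeks with remainder 0, so 26 more Thursdays after the first → 27.

27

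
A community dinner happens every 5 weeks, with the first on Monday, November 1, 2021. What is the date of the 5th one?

The 5th occurrence is 4 intervals after the first: 4 × 35 = 140 days after November 1, 2021.
November has 30 days — 29 days to the end of November leaves 111.
December has 31 days (80 left).
January has 31 days (49 left).
February has 28 days (21 left).
21 days into March → March 21, 2022.

March 21, 2022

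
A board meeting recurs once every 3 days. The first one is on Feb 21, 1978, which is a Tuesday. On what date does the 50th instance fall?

The 50th occurrence is 49 intervals after the first: 49 × 3 = 147 days after Feb 21, 1978.
Feb has 28 days — 7 days to the end of Feb leaves 140.
Mar has 31 days (109 left).
Apr has 30 days (79 left).
May has 31 days (48 left).
Jun has 30 days (18 left).
18 days into Jul → Jul 18, 1978.

Jul 18, 1978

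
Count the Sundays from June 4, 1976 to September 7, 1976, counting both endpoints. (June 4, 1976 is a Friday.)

June 4, 1976 is a Friday; the first Sunday on or after it is June 6, 1976 (2 days later).
From June 6, 1976 to September 7, 1976: 24 + 31 + 31 + 7 = 93 days (rest of June, July, August, September).
93 ÷ 7 = 13 full weeks with remainder 2, so 13 more Sundays after the first → 14.

14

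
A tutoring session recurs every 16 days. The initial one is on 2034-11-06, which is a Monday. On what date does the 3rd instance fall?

The 3rd occurrence is 2 intervals after the first: 2 × 16 = 32 days after 2034-11-06.
November has 30 days — 24 days to the end of November leaves 8.
8 days into December → 2034-12-08.

2034-12-08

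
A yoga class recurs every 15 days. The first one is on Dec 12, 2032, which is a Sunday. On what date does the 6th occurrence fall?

The 6th occurrence is 5 intervals after the first: 5 × 15 = 75 days after Dec 12, 2032.
Dec has 31 days — 19 days to the end of Dec leaves 56.
Jan has 31 days (25 left).
25 days into Feb → Feb 25, 2033.

Feb 25, 2033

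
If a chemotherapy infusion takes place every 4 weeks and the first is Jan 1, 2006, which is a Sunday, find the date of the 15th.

The 15th occurrence is 14 intervals after the first: 14 × 28 = 392 days after Jan 1, 2006.
Jan has 31 days — 30 days to the end of Jan leaves 362.
Feb has 28 days (334 left).
Mar has 31 days (303 left).
Apr has 30 days (273 left).
May has 31 days (242 left).
Jun has 30 days (212 left).
Jul has 31 days (181 left).
Aug has 31 days (150 left).
Sep has 30 days (120 left).
Oct has 31 days (89 left).
Nov has 30 days (59 left).
Dec has 31 days (28 left).
28 days into Jan → Jan 28, 2007.

Jan 28, 2007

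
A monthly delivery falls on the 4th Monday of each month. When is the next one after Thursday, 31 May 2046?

May 2046 starts on a Tuesday; its first Monday is the 7th, so the 4th Monday is the 28th — 28 May 2046.
That is not after 31 May 2046, so look at June 2046.
June 2046 starts on a Friday; its first Monday is the 4th, so the 4th Monday is the 25th — 25 June 2046.

25 June 2046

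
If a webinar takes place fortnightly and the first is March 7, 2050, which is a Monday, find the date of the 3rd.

The 3rd occurrence is 2 intervals after the first: 2 × 14 = 28 days after March 7, 2050.
March has 31 days — 24 days to the end of March leaves 4.
4 days into April → April 4, 2050.

April 4, 2050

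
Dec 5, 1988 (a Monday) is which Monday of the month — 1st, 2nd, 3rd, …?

Day 5 falls in week ⌈5/7⌉ of the month.
Days 1–7 hold the 1st Monday, 8–14 the 2nd, 15–21 the 3rd, 22–28 the 4th, 29–31 the 5th.
5 is in the range for the 1st.

1st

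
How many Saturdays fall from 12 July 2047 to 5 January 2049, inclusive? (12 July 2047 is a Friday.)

12 July 2047 is a Friday; the first Saturday on or after it is 13 July 2047 (1 day later).
From 13 July 2047 to 5 January 2049: 171 + 366 + 5 = 542 days (rest of 2047, 2048, to 5 January 2049 in 2049).
542 ÷ 7 = 77 full weeks with remainder 3, so 77 more Saturdays after the first → 78.

78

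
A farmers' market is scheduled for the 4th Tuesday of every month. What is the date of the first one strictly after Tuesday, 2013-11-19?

2013-11-26

November 2013 starts on a Friday; its first Tuesday is the 5th, so the 4th Tuesday is the 26th — 2013-11-26.
2013-11-26 is after 2013-11-19, so that is the next one.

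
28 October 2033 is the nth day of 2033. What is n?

301

Days in months before October: 31 + 28 + 31 + 30 + 31 + 30 + 31 + 31 + 30 = 273.
Plus 28 days into October → day 301.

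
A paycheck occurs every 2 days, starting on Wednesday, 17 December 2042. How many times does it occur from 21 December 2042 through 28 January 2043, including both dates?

Occurrences land 2·i days after 17 December 2042 for i = 0, 1, 2, …
21 December 2042 is 4 days after the start; 4 ÷ 2 = 2 remainder 0. First occurrence in the window: #3 on 21 December 2042 (2×2 = 4 days in).
28 January 2043 is 42 days after the start; 42 ÷ 2 = 21 remainder 0. Last occurrence in the window: #22 on 28 January 2043.
Occurrences #3 through #22: 20 in total.

20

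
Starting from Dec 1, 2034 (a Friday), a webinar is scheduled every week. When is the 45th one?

Oct 5, 2035

The 45th occurrence is 44 intervals after the first: 44 × 7 = 308 days after Dec 1, 2034.
Dec has 31 days — 30 days to the end of Dec leaves 278.
Jan has 31 days (247 left).
Feb has 28 days (219 left).
Mar has 31 days (188 left).
Apr has 30 days (158 left).
May has 31 days (127 left).
Jun has 30 days (97 left).
Jul has 31 days (66 left).
Aug has 31 days (35 left).
Sep has 30 days (5 left).
5 days into Oct → Oct 5, 2035.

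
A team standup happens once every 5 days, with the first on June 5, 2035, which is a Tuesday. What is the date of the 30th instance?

October 28, 2035

The 30th occurrence is 29 intervals after the first: 29 × 5 = 145 days after June 5, 2035.
June has 30 days — 25 days to the end of June leaves 120.
July has 31 days (89 left).
August has 31 days (58 left).
September has 30 days (28 left).
28 days into October → October 28, 2035.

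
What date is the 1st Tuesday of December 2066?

7 December 2066

The first Tuesday of December 2066 is December 7.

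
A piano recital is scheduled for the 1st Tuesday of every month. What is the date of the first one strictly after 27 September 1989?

3 October 1989

September 1989 starts on a Friday, so its 1st Tuesday is 5 September 1989 (4 days in).
That is not after 27 September 1989, so look at October 1989.
October 1989 starts on a Sunday, so its 1st Tuesday is 3 October 1989 (2 days in).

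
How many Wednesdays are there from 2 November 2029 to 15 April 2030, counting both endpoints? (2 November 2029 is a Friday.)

23

2 November 2029 is a Friday; the first Wednesday on or after it is 7 November 2029 (5 days later).
From 7 November 2029 to 15 April 2030: 23 + 31 + 31 + 28 + 31 + 15 = 159 days (rest of November, December, January, February, March, April).
159 ÷ 7 = 22 full weeks with remainder 5, so 22 more Wednesdays after the first → 23.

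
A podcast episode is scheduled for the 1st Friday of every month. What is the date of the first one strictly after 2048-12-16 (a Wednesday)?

2049-01-01

December 2048 starts on a Tuesday, so its 1st Friday is 2048-12-04 (3 days in).
That is not after 2048-12-16, so look at January 2049.
January 2049 starts on a Friday, so its 1st Friday is 2049-01-01.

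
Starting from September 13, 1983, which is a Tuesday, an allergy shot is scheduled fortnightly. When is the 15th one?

The 15th occurrence is 14 intervals after the first: 14 × 14 = 196 days after September 13, 1983.
September has 30 days — 17 days to the end of September leaves 179.
October has 31 days (148 left).
November has 30 days (118 left).
December has 31 days (87 left).
January has 31 days (56 left).
February has 29 days (27 left).
27 days into March → March 27, 1984.

March 27, 1984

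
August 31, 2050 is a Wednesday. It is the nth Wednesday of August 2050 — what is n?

5th

Day 31 falls in week ⌈31/7⌉ of the month.
Days 1–7 hold the 1st Wednesday, 8–14 the 2nd, 15–21 the 3rd, 22–28 the 4th, 29–31 the 5th.
31 is in the range for the 5th.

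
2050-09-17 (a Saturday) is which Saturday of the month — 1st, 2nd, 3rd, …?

3rd

Day 17 falls in week ⌈17/7⌉ of the month.
Days 1–7 hold the 1st Saturday, 8–14 the 2nd, 15–21 the 3rd, 22–28 the 4th, 29–31 the 5th.
17 is in the range for the 3rd.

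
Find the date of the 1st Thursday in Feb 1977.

Feb 1977 begins on a Tuesday, so the first Thursday is Feb 3 (2 days later).

Feb 3, 1977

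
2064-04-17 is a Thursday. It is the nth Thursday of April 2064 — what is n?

3rd

Day 17 falls in week ⌈17/7⌉ of the month.
Days 1–7 hold the 1st Thursday, 8–14 the 2nd, 15–21 the 3rd, 22–28 the 4th, 29–31 the 5th.
17 is in the range for the 3rd.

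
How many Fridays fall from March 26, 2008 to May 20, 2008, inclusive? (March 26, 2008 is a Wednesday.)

March 26, 2008 is a Wednesday; the first Friday on or after it is March 28, 2008 (2 days later).
From March 28, 2008 to May 20, 2008: 3 + 30 + 20 = 53 days (rest of March, April, May).
53 ÷ 7 = 7 full weeks with remainder 4, so 7 more Fridays after the first → 8.

8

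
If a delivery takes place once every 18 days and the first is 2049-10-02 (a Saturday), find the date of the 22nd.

2050-10-15

The 22nd occurrence is 21 intervals after the first: 21 × 18 = 378 days after 2049-10-02.
October has 31 days — 29 days to the end of October leaves 349.
November has 30 days (319 left).
December has 31 days (288 left).
January has 31 days (257 left).
February has 28 days (229 left).
March has 31 days (198 left).
April has 30 days (168 left).
May has 31 days (137 left).
June has 30 days (107 left).
July has 31 days (76 left).
August has 31 days (45 left).
September has 30 days (15 left).
15 days into October → 2050-10-15.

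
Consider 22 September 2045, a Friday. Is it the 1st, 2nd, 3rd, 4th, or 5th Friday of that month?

4th

Day 22 falls in week ⌈22/7⌉ of the month.
Days 1–7 hold the 1st Friday, 8–14 the 2nd, 15–21 the 3rd, 22–28 the 4th, 29–31 the 5th.
22 is in the range for the 4th.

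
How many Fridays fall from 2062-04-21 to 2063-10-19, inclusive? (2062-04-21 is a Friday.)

2062-04-21 is a Friday; the first Friday on or after it is 2062-04-21.
From 2062-04-21 to 2063-10-19: 254 + 292 = 546 days (rest of 2062, to 2063-10-19 in 2063).
546 ÷ 7 = 78 full weeks with remainder 0, so 78 more Fridays after the first → 79.

79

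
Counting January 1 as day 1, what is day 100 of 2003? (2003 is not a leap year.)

January has 31 days (100 − 31 = 69 remain).
February has 28 days (69 − 28 = 41 remain).
March has 31 days (41 − 31 = 10 remain).
10 into April → April 10.

10 April 2003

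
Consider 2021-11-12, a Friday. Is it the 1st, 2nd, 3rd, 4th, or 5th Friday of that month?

Day 12 falls in week ⌈12/7⌉ of the month.
Days 1–7 hold the 1st Friday, 8–14 the 2nd, 15–21 the 3rd, 22–28 the 4th, 29–31 the 5th.
12 is in the range for the 2nd.

2nd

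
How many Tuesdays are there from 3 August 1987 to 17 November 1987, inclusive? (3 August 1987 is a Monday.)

16

3 August 1987 is a Monday; the first Tuesday on or after it is 4 August 1987 (1 day later).
From 4 August 1987 to 17 November 1987: 27 + 30 + 31 + 17 = 105 days (rest of August, September, October, November).
105 ÷ 7 = 15 full weeks with remainder 0, so 15 more Tuesdays after the first → 16.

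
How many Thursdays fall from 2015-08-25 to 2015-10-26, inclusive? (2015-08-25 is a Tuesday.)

9

2015-08-25 is a Tuesday; the first Thursday on or after it is 2015-08-27 (2 days later).
From 2015-08-27 to 2015-10-26: 4 + 30 + 26 = 60 days (rest of August, September, October).
60 ÷ 7 = 8 full weeks with remainder 4, so 8 more Thursdays after the first → 9.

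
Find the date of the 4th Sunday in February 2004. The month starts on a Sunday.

February 2004 begins on a Sunday, so the first Sunday is February 1.
The 4th Sunday is 3 weeks later: 1 + 21 = 22.

22 February 2004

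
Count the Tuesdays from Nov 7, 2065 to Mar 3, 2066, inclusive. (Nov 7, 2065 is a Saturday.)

17

Nov 7, 2065 is a Saturday; the first Tuesday on or after it is Nov 10, 2065 (3 days later).
From Nov 10, 2065 to Mar 3, 2066: 20 + 31 + 31 + 28 + 3 = 113 days (rest of Nov, Dec, Jan, Feb, Mar).
113 ÷ 7 = 16 full weeks with remainder 1, so 16 more Tuesdays after the first → 17.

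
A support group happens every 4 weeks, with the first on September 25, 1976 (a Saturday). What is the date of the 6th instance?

February 12, 1977

The 6th occurrence is 5 intervals after the first: 5 × 28 = 140 days after September 25, 1976.
September has 30 days — 5 days to the end of September leaves 135.
October has 31 days (104 left).
November has 30 days (74 left).
December has 31 days (43 left).
January has 31 days (12 left).
12 days into February → February 12, 1977.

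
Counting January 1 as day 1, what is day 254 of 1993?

1993-09-11

January has 31 days (254 − 31 = 223 remain).
February has 28 days (223 − 28 = 195 remain).
March has 31 days (195 − 31 = 164 remain).
April has 30 days (164 − 30 = 134 remain).
May has 31 days (134 − 31 = 103 remain).
June has 30 days (103 − 30 = 73 remain).
July has 31 days (73 − 31 = 42 remain).
August has 31 days (42 − 31 = 11 remain).
11 into September → September 11.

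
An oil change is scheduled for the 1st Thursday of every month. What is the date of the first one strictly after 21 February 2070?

6 March 2070

February 2070 starts on a Saturday, so its 1st Thursday is 6 February 2070 (5 days in).
That is not after 21 February 2070, so look at March 2070.
March 2070 starts on a Saturday, so its 1st Thursday is 6 March 2070 (5 days in).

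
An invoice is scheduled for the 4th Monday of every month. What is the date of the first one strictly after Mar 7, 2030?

Mar 25, 2030

Mar 2030 starts on a Friday; its first Monday is the 4th, so the 4th Monday is the 25th — Mar 25, 2030.
Mar 25, 2030 is after Mar 7, 2030, so that is the next one.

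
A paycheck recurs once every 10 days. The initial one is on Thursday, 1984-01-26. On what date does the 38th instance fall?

1985-01-30

The 38th occurrence is 37 intervals after the first: 37 × 10 = 370 days after 1984-01-26.
January has 31 days — 5 days to the end of January leaves 365.
February has 29 days (336 left).
March has 31 days (305 left).
April has 30 days (275 left).
May has 31 days (244 left).
June has 30 days (214 left).
July has 31 days (183 left).
August has 31 days (152 left).
September has 30 days (122 left).
October has 31 days (91 left).
November has 30 days (61 left).
December has 31 days (30 left).
30 days into January → 1985-01-30.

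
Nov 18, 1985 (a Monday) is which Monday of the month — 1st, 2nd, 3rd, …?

Day 18 falls in week ⌈18/7⌉ of the month.
Days 1–7 hold the 1st Monday, 8–14 the 2nd, 15–21 the 3rd, 22–28 the 4th, 29–31 the 5th.
18 is in the range for the 3rd.

3rd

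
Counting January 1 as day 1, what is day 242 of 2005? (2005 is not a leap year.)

January has 31 days (242 − 31 = 211 remain).
February has 28 days (211 − 28 = 183 remain).
March has 31 days (183 − 31 = 152 remain).
April has 30 days (152 − 30 = 122 remain).
May has 31 days (122 − 31 = 91 remain).
June has 30 days (91 − 30 = 61 remain).
July has 31 days (61 − 31 = 30 remain).
30 into August → August 30.

2005-08-30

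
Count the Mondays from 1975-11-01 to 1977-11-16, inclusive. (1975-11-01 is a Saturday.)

107

1975-11-01 is a Saturday; the first Monday on or after it is 1975-11-03 (2 days later).
From 1975-11-03 to 1977-11-16: 58 + 366 + 320 = 744 days (rest of 1975, 1976, to 1977-11-16 in 1977).
744 ÷ 7 = 106 full weeks with remainder 2, so 106 more Mondays after the first → 107.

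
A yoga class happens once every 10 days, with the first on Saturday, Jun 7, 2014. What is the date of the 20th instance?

Dec 14, 2014

The 20th occurrence is 19 intervals after the first: 19 × 10 = 190 days after Jun 7, 2014.
Jun has 30 days — 23 days to the end of Jun leaves 167.
Jul has 31 days (136 left).
Aug has 31 days (105 left).
Sep has 30 days (75 left).
Oct has 31 days (44 left).
Nov has 30 days (14 left).
14 days into Dec → Dec 14, 2014.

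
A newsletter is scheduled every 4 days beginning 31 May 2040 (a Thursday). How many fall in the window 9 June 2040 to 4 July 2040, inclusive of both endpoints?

6

Occurrences land 4·i days after 31 May 2040 for i = 0, 1, 2, …
9 June 2040 is 9 days after the start; 9 ÷ 4 = 2 remainder 1; since the remainder is 1, round up to i = 3. First occurrence in the window: #4 on 12 June 2040 (3×4 = 12 days in).
4 July 2040 is 34 days after the start; 34 ÷ 4 = 8 remainder 2. Last occurrence in the window: #9 on 2 July 2040.
Occurrences #4 through #9: 6 in total.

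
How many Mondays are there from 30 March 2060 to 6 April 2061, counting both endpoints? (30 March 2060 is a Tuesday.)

53

30 March 2060 is a Tuesday; the first Monday on or after it is 5 April 2060 (6 days later).
From 5 April 2060 to 6 April 2061: 270 + 96 = 366 days (rest of 2060, to 6 April 2061 in 2061).
366 ÷ 7 = 52 full weeks with remainder 2, so 52 more Mondays after the first → 53.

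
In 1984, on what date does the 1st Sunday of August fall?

5 August 1984

The first Sunday of August 1984 is August 5.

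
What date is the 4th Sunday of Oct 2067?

Oct 2067 begins on a Saturday, so the first Sunday is Oct 2 (1 day later).
The 4th Sunday is 3 weeks later: 2 + 21 = 23.

Oct 23, 2067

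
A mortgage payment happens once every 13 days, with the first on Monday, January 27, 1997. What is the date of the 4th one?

March 7, 1997

The 4th occurrence is 3 intervals after the first: 3 × 13 = 39 days after January 27, 1997.
January has 31 days — 4 days to the end of January leaves 35.
February has 28 days (7 left).
7 days into March → March 7, 1997.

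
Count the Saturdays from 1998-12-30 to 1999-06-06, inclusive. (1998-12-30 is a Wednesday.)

1998-12-30 is a Wednesday; the first Saturday on or after it is 1999-01-02 (3 days later).
From 1999-01-02 to 1999-06-06: 29 + 28 + 31 + 30 + 31 + 6 = 155 days (rest of January, February, March, April, May, June).
155 ÷ 7 = 22 full weeks with remainder 1, so 22 more Saturdays after the first → 23.

23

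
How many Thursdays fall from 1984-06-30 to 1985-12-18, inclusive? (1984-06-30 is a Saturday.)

1984-06-30 is a Saturday; the first Thursday on or after it is 1984-07-05 (5 days later).
From 1984-07-05 to 1985-12-18: 179 + 352 = 531 days (rest of 1984, to 1985-12-18 in 1985).
531 ÷ 7 = 75 full weeks with remainder 6, so 75 more Thursdays after the first → 76.

76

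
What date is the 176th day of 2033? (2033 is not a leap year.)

Jan has 31 days (176 − 31 = 145 remain).
Feb has 28 days (145 − 28 = 117 remain).
Mar has 31 days (117 − 31 = 86 remain).
Apr has 30 days (86 − 30 = 56 remain).
May has 31 days (56 − 31 = 25 remain).
25 into Jun → Jun 25.

Jun 25, 2033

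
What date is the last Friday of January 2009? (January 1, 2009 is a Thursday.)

January 30, 2009

January 2009 begins on a Thursday, so the first Friday is January 2 (1 day later).
January 2009 has 31 days. Adding weeks: 2, 9, 16, 23, 30 — the last one ≤ 31 is the 30th.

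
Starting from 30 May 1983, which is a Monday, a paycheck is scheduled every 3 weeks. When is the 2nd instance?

20 June 1983

The 2nd occurrence is 1 interval after the first: 1 × 21 = 21 days after 30 May 1983.
May has 31 days — 1 day to the end of May leaves 20.
20 days into June → 20 June 1983.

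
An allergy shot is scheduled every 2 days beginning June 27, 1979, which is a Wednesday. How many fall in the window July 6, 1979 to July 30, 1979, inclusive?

Occurrences land 2·i days after June 27, 1979 for i = 0, 1, 2, …
July 6, 1979 is 9 days after the start; 9 ÷ 2 = 4 remainder 1; since the remainder is 1, round up to i = 5. First occurrence in the window: #6 on July 7, 1979 (5×2 = 10 days in).
July 30, 1979 is 33 days after the start; 33 ÷ 2 = 16 remainder 1. Last occurrence in the window: #17 on July 29, 1979.
Occurrences #6 through #17: 12 in total.

12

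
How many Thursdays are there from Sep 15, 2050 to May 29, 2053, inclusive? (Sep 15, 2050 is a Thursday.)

Sep 15, 2050 is a Thursday; the first Thursday on or after it is Sep 15, 2050.
From Sep 15, 2050 to May 29, 2053: 107 + 365 + 366 + 149 = 987 days (rest of 2050, 2051, 2052, to May 29, 2053 in 2053).
987 ÷ 7 = 141 full weeks with remainder 0, so 141 more Thursdays after the first → 142.

142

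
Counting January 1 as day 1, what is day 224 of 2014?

January has 31 days (224 − 31 = 193 remain).
February has 28 days (193 − 28 = 165 remain).
March has 31 days (165 − 31 = 134 remain).
April has 30 days (134 − 30 = 104 remain).
May has 31 days (104 − 31 = 73 remain).
June has 30 days (73 − 30 = 43 remain).
July has 31 days (43 − 31 = 12 remain).
12 into August → August 12.

2014-08-12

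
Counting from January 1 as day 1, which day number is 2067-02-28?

59

Days in months before February: 31 = 31.
Plus 28 days into February → day 59.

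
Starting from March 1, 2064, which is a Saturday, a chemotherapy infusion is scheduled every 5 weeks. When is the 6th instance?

August 23, 2064

The 6th occurrence is 5 intervals after the first: 5 × 35 = 175 days after March 1, 2064.
March has 31 days — 30 days to the end of March leaves 145.
April has 30 days (115 left).
May has 31 days (84 left).
June has 30 days (54 left).
July has 31 days (23 left).
23 days into August → August 23, 2064.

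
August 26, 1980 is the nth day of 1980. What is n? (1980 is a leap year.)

Days in months before August: 31 + 29 + 31 + 30 + 31 + 30 + 31 = 213.
Plus 26 days into August → day 239.

239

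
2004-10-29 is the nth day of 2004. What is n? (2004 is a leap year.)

Days in months before October: 31 + 29 + 31 + 30 + 31 + 30 + 31 + 31 + 30 = 274.
Plus 29 days into October → day 303.

303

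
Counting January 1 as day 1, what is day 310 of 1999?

1999-11-06

January has 31 days (310 − 31 = 279 remain).
February has 28 days (279 − 28 = 251 remain).
March has 31 days (251 − 31 = 220 remain).
April has 30 days (220 − 30 = 190 remain).
May has 31 days (190 − 31 = 159 remain).
June has 30 days (159 − 30 = 129 remain).
July has 31 days (129 − 31 = 98 remain).
August has 31 days (98 − 31 = 67 remain).
September has 30 days (67 − 30 = 37 remain).
October has 31 days (37 − 31 = 6 remain).
6 into November → November 6.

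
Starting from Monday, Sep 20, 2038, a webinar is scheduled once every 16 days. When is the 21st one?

Aug 6, 2039

The 21st occurrence is 20 intervals after the first: 20 × 16 = 320 days after Sep 20, 2038.
Sep has 30 days — 10 days to the end of Sep leaves 310.
Oct has 31 days (279 left).
Nov has 30 days (249 left).
Dec has 31 days (218 left).
Jan has 31 days (187 left).
Feb has 28 days (159 left).
Mar has 31 days (128 left).
Apr has 30 days (98 left).
May has 31 days (67 left).
Jun has 30 days (37 left).
Jul has 31 days (6 left).
6 days into Aug → Aug 6, 2039.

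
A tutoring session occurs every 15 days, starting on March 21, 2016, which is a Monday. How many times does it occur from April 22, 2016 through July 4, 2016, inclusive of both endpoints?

Occurrences land 15·i days after March 21, 2016 for i = 0, 1, 2, …
April 22, 2016 is 32 days after the start; 32 ÷ 15 = 2 remainder 2; since the remainder is 2, round up to i = 3. First occurrence in the window: #4 on May 5, 2016 (3×15 = 45 days in).
July 4, 2016 is 105 days after the start; 105 ÷ 15 = 7 remainder 0. Last occurrence in the window: #8 on July 4, 2016.
Occurrences #4 through #8: 5 in total.

5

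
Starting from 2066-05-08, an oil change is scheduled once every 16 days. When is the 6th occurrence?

The 6th occurrence is 5 intervals after the first: 5 × 16 = 80 days after 2066-05-08.
May has 31 days — 23 days to the end of May leaves 57.
June has 30 days (27 left).
27 days into July → 2066-07-27.

2066-07-27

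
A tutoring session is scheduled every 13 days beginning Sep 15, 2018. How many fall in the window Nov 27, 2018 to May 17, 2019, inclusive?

13

Occurrences land 13·i days after Sep 15, 2018 for i = 0, 1, 2, …
Nov 27, 2018 is 73 days after the start; 73 ÷ 13 = 5 remainder 8; since the remainder is 8, round up to i = 6. First occurrence in the window: #7 on Dec 2, 2018 (6×13 = 78 days in).
May 17, 2019 is 244 days after the start; 244 ÷ 13 = 18 remainder 10. Last occurrence in the window: #19 on May 7, 2019.
Occurrences #7 through #19: 13 in total.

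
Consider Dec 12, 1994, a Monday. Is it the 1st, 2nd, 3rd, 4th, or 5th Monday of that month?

Day 12 falls in week ⌈12/7⌉ of the month.
Days 1–7 hold the 1st Monday, 8–14 the 2nd, 15–21 the 3rd, 22–28 the 4th, 29–31 the 5th.
12 is in the range for the 2nd.

2nd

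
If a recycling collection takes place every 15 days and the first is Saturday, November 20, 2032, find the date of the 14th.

June 3, 2033

The 14th occurrence is 13 intervals after the first: 13 × 15 = 195 days after November 20, 2032.
November has 30 days — 10 days to the end of November leaves 185.
December has 31 days (154 left).
January has 31 days (123 left).
February has 28 days (95 left).
March has 31 days (64 left).
April has 30 days (34 left).
May has 31 days (3 left).
3 days into June → June 3, 2033.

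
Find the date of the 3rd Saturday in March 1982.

1982-03-20

The first Saturday of March 1982 is March 6.
The 3rd Saturday is 2 weeks later: 6 + 14 = 20.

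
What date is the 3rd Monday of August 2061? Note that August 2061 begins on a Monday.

August 2061 begins on a Monday, so the first Monday is August 1.
The 3rd Monday is 2 weeks later: 1 + 14 = 15.

August 15, 2061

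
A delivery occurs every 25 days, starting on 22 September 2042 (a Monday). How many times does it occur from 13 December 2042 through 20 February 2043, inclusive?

3

Occurrences land 25·i days after 22 September 2042 for i = 0, 1, 2, …
13 December 2042 is 82 days after the start; 82 ÷ 25 = 3 remainder 7; since the remainder is 7, round up to i = 4. First occurrence in the window: #5 on 31 December 2042 (4×25 = 100 days in).
20 February 2043 is 151 days after the start; 151 ÷ 25 = 6 remainder 1. Last occurrence in the window: #7 on 19 February 2043.
Occurrences #5 through #7: 3 in total.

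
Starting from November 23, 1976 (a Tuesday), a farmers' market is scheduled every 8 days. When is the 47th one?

The 47th occurrence is 46 intervals after the first: 46 × 8 = 368 days after November 23, 1976.
November has 30 days — 7 days to the end of November leaves 361.
December has 31 days (330 left).
January has 31 days (299 left).
February has 28 days (271 left).
March has 31 days (240 left).
April has 30 days (210 left).
May has 31 days (179 left).
June has 30 days (149 left).
July has 31 days (118 left).
August has 31 days (87 left).
September has 30 days (57 left).
October has 31 days (26 left).
26 days into November → November 26, 1977.

November 26, 1977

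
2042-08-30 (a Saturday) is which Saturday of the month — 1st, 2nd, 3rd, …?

5th

Day 30 falls in week ⌈30/7⌉ of the month.
Days 1–7 hold the 1st Saturday, 8–14 the 2nd, 15–21 the 3rd, 22–28 the 4th, 29–31 the 5th.
30 is in the range for the 5th.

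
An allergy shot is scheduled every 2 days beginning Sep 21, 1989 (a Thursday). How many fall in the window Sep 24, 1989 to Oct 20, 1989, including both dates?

Occurrences land 2·i days after Sep 21, 1989 for i = 0, 1, 2, …
Sep 24, 1989 is 3 days after the start; 3 ÷ 2 = 1 remainder 1; since the remainder is 1, round up to i = 2. First occurrence in the window: #3 on Sep 25, 1989 (2×2 = 4 days in).
Oct 20, 1989 is 29 days after the start; 29 ÷ 2 = 14 remainder 1. Last occurrence in the window: #15 on Oct 19, 1989.
Occurrences #3 through #15: 13 in total.

13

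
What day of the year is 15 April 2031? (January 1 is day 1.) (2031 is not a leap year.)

105

Days in months before April: 31 + 28 + 31 = 90.
Plus 15 days into April → day 105.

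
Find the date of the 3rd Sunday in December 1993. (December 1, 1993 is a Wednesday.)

December 1993 begins on a Wednesday, so the first Sunday is December 5 (4 days later).
The 3rd Sunday is 2 weeks later: 5 + 14 = 19.

December 19, 1993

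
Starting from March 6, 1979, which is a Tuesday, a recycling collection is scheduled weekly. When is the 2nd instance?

The 2nd occurrence is 1 interval after the first: 1 × 7 = 7 days after March 6, 1979.
7 days later is March 13, 1979.

March 13, 1979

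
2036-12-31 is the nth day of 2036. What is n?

366

Days in months before December: 31 + 29 + 31 + 30 + 31 + 30 + 31 + 31 + 30 + 31 + 30 = 335.
Plus 31 days into December → day 366.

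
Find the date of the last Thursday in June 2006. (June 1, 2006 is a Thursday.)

June 29, 2006

June 2006 begins on a Thursday, so the first Thursday is June 1.
June 2006 has 30 days. Adding weeks: 1, 8, 15, 22, 29 — the last one ≤ 30 is the 29th.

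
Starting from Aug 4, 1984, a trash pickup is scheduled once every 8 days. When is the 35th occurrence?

The 35th occurrence is 34 intervals after the first: 34 × 8 = 272 days after Aug 4, 1984.
Aug has 31 days — 27 days to the end of Aug leaves 245.
Sep has 30 days (215 left).
Oct has 31 days (184 left).
Nov has 30 days (154 left).
Dec has 31 days (123 left).
Jan has 31 days (92 left).
Feb has 28 days (64 left).
Mar has 31 days (33 left).
Apr has 30 days (3 left).
3 days into May → May 3, 1985.

May 3, 1985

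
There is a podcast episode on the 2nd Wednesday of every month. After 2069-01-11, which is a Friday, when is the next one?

January 2069 starts on a Tuesday; its first Wednesday is the 2nd, so the 2nd Wednesday is the 9th — 2069-01-09.
That is not after 2069-01-11, so look at February 2069.
February 2069 starts on a Friday; its first Wednesday is the 6th, so the 2nd Wednesday is the 13th — 2069-02-13.

2069-02-13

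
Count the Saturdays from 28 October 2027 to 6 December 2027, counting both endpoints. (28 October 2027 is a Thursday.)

6

28 October 2027 is a Thursday; the first Saturday on or after it is 30 October 2027 (2 days later).
From 30 October 2027 to 6 December 2027: 1 + 30 + 6 = 37 days (rest of October, November, December).
37 ÷ 7 = 5 full weeks with remainder 2, so 5 more Saturdays after the first → 6.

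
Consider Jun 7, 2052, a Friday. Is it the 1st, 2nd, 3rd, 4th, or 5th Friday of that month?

Day 7 falls in week ⌈7/7⌉ of the month.
Days 1–7 hold the 1st Friday, 8–14 the 2nd, 15–21 the 3rd, 22–28 the 4th, 29–31 the 5th.
7 is in the range for the 1st.

1st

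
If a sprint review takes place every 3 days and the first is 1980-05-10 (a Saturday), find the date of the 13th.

The 13th occurrence is 12 intervals after the first: 12 × 3 = 36 days after 1980-05-10.
May has 31 days — 21 days to the end of May leaves 15.
15 days into June → 1980-06-15.

1980-06-15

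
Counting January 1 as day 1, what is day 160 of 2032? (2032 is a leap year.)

January has 31 days (160 − 31 = 129 remain).
February has 29 days (129 − 29 = 100 remain).
March has 31 days (100 − 31 = 69 remain).
April has 30 days (69 − 30 = 39 remain).
May has 31 days (39 − 31 = 8 remain).
8 into June → June 8.

8 June 2032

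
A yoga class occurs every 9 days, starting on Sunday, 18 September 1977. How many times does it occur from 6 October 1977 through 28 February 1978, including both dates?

Occurrences land 9·i days after 18 September 1977 for i = 0, 1, 2, …
6 October 1977 is 18 days after the start; 18 ÷ 9 = 2 remainder 0. First occurrence in the window: #3 on 6 October 1977 (2×9 = 18 days in).
28 February 1978 is 163 days after the start; 163 ÷ 9 = 18 remainder 1. Last occurrence in the window: #19 on 27 February 1978.
Occurrences #3 through #19: 17 in total.

17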